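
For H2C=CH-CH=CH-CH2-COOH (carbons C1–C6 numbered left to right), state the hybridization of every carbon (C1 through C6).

C1 (3 σ bonds, plus one π bond) has steric number 3: sp2.
C2 has 3 σ bonds, plus one π bond: steric number 3 → sp2.
C3 is sp2: 3 σ bonds, plus one π bond, 3 electron-density regions.
C4 carries 3 σ bonds, plus one π bond, giving a steric number of 3, so it is sp2.
C5 is sp3: 4 σ bonds, 4 electron-density regions.
C6: 3 σ bonds, plus one π bond; 3 regions of electron density → sp2.

C1 sp2, C2 sp2, C3 sp2, C4 sp2, C5 sp3, C6 sp2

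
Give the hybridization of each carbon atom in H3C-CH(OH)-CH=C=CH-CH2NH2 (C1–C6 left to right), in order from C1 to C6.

C1: 4 σ bonds — 4 electron domains, sp3.
C2 (4 σ bonds) has steric number 4: sp3.
C3: 3 σ bonds, plus one π bond; 3 regions of electron density → sp2.
C4 has 2 σ bonds, plus two π bonds: steric number 2 → sp.
C5: 3 σ bonds, plus one π bond; 3 regions of electron density → sp2.
C6 (4 σ bonds) has steric number 4: sp3.

C1 sp3, C2 sp3, C3 sp2, C4 sp, C5 sp2, C6 sp3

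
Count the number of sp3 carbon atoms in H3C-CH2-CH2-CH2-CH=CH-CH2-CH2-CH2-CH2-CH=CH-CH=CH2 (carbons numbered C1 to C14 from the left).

8

C1: sp3 ✓
C2: sp3 ✓
C3: sp3 ✓
C4: sp3 ✓
C5: sp2
C6: sp2
C7: sp3 ✓
C8: sp3 ✓
C9: sp3 ✓
C10: sp3 ✓
C11: sp2
C12: sp2
C13: sp2
C14: sp2
C1, C2, C3, C4, C7, C8, C9, C10 → 8 sp3 carbons.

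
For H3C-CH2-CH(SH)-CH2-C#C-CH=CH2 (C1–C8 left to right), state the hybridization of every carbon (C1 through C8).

C1 sp3, C2 sp3, C3 sp3, C4 sp3, C5 sp, C6 sp, C7 sp2, C8 sp2

C1 — 4 σ bonds. Steric number 4, so sp3.
C2: 4 σ bonds — 4 electron domains, sp3.
C3 (4 σ bonds) has steric number 4: sp3.
C4 is sp3: 4 σ bonds, 4 electron-density regions.
C5 — 2 σ bonds, plus two π bonds. Steric number 2, so sp.
C6 — 2 σ bonds, plus two π bonds. Steric number 2, so sp.
C7: 3 σ bonds, plus one π bond; 3 regions of electron density → sp2.
C8 is sp2: 3 σ bonds, plus one π bond, 3 electron-density regions.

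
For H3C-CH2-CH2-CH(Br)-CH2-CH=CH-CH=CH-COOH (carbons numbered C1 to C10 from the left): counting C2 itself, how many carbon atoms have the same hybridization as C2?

5

C2 is sp3 (only σ bonds).
C1: sp3 ✓
C2: sp3 ✓
C3: sp3 ✓
C4: sp3 ✓
C5: sp3 ✓
C6: sp2
C7: sp2
C8: sp2
C9: sp2
C10: sp2
5 carbons are sp3.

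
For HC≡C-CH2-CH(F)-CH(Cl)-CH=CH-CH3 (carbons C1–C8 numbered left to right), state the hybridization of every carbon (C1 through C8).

C1 — 2 σ bonds, plus two π bonds. Steric number 2, so sp.
C2: 2 σ bonds, plus two π bonds — 2 electron domains, sp.
C3 is sp3: 4 σ bonds, 4 electron-density regions.
C4 (4 σ bonds) has steric number 4: sp3.
C5: 4 σ bonds — 4 electron domains, sp3.
C6 — 3 σ bonds, plus one π bond. Steric number 3, so sp2.
C7: 3 σ bonds, plus one π bond — 3 electron domains, sp2.
C8 (4 σ bonds) has steric number 4: sp3.

C1 sp, C2 sp, C3 sp3, C4 sp3, C5 sp3, C6 sp2, C7 sp2, C8 sp3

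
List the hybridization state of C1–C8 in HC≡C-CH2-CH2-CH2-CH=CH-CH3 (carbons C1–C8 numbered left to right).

C1: 2 σ bonds, plus two π bonds; 2 regions of electron density → sp.
C2 — 2 σ bonds, plus two π bonds. Steric number 2, so sp.
C3: 4 σ bonds — 4 electron domains, sp3.
C4 carries 4 σ bonds, giving a steric number of 4, so it is sp3.
C5 has 4 σ bonds: steric number 4 → sp3.
C6 — 3 σ bonds, plus one π bond. Steric number 3, so sp2.
C7: 3 σ bonds, plus one π bond — 3 electron domains, sp2.
C8 — 4 σ bonds. Steric number 4, so sp3.

C1 sp, C2 sp, C3 sp3, C4 sp3, C5 sp3, C6 sp2, C7 sp2, C8 sp3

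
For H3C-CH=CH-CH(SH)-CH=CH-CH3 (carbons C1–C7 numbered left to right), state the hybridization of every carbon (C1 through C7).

C1 has 4 σ bonds: steric number 4 → sp3.
C2 has 3 σ bonds, plus one π bond: steric number 3 → sp2.
C3 — 3 σ bonds, plus one π bond. Steric number 3, so sp2.
C4 is sp3: 4 σ bonds, 4 electron-density regions.
C5 has 3 σ bonds, plus one π bond: steric number 3 → sp2.
C6 is sp2: 3 σ bonds, plus one π bond, 3 electron-density regions.
C7: 4 σ bonds — 4 electron domains, sp3.

C1 sp3, C2 sp2, C3 sp2, C4 sp3, C5 sp2, C6 sp2, C7 sp3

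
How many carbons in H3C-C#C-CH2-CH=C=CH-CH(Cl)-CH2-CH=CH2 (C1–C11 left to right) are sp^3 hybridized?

4

C1: sp3 ✓
C2: sp
C3: sp
C4: sp3 ✓
C5: sp2
C6: sp
C7: sp2
C8: sp3 ✓
C9: sp3 ✓
C10: sp2
C11: sp2
C1, C4, C8, C9 → 4 sp3 carbons.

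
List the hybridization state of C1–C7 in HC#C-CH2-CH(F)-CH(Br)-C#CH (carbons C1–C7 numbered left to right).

C1 carries 2 σ bonds, plus two π bonds, giving a steric number of 2, so it is sp.
C2: 2 σ bonds, plus two π bonds; 2 regions of electron density → sp.
C3 is sp3: 4 σ bonds, 4 electron-density regions.
C4 has 4 σ bonds: steric number 4 → sp3.
C5 carries 4 σ bonds, giving a steric number of 4, so it is sp3.
C6 is sp: 2 σ bonds, plus two π bonds, 2 electron-density regions.
C7 carries 2 σ bonds, plus two π bonds, giving a steric number of 2, so it is sp.

C1 sp, C2 sp, C3 sp3, C4 sp3, C5 sp3, C6 sp, C7 sp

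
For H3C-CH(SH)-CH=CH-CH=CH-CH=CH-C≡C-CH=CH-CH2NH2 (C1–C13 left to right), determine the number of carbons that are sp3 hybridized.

3

C1: sp3 ✓
C2: sp3 ✓
C3: sp2
C4: sp2
C5: sp2
C6: sp2
C7: sp2
C8: sp2
C9: sp
C10: sp
C11: sp2
C12: sp2
C13: sp3 ✓
C1, C2, C13 → 3 sp3 carbons.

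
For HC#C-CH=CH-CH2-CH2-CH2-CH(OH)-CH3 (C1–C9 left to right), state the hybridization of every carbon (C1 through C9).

C1 sp, C2 sp, C3 sp2, C4 sp2, C5 sp3, C6 sp3, C7 sp3, C8 sp3, C9 sp3

C1 carries 2 σ bonds, plus two π bonds, giving a steric number of 2, so it is sp.
C2 carries 2 σ bonds, plus two π bonds, giving a steric number of 2, so it is sp.
C3 (3 σ bonds, plus one π bond) has steric number 3: sp2.
C4 has 3 σ bonds, plus one π bond: steric number 3 → sp2.
C5 has 4 σ bonds: steric number 4 → sp3.
C6 has 4 σ bonds: steric number 4 → sp3.
C7 is sp3: 4 σ bonds, 4 electron-density regions.
C8: 4 σ bonds — 4 electron domains, sp3.
C9 carries 4 σ bonds, giving a steric number of 4, so it is sp3.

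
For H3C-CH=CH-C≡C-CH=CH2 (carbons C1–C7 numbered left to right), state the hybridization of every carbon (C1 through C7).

C1 sp3, C2 sp2, C3 sp2, C4 sp, C5 sp, C6 sp2, C7 sp2

C1 has 4 σ bonds: steric number 4 → sp3.
C2 is sp2: 3 σ bonds, plus one π bond, 3 electron-density regions.
C3: 3 σ bonds, plus one π bond — 3 electron domains, sp2.
C4 carries 2 σ bonds, plus two π bonds, giving a steric number of 2, so it is sp.
C5 has 2 σ bonds, plus two π bonds: steric number 2 → sp.
C6 is sp2: 3 σ bonds, plus one π bond, 3 electron-density regions.
C7 (3 σ bonds, plus one π bond) has steric number 3: sp2.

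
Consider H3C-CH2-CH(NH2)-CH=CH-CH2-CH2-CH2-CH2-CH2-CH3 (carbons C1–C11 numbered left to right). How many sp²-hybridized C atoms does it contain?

2

C1: sp3
C2: sp3
C3: sp3
C4: sp2 ✓
C5: sp2 ✓
C6: sp3
C7: sp3
C8: sp3
C9: sp3
C10: sp3
C11: sp3
C4, C5 → 2 sp2 carbons.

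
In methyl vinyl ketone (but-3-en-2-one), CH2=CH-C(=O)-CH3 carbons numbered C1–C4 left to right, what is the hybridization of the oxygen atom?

sp²

The oxygen atom: 1 σ bond and 2 lone pairs, plus one π bond; 3 regions of electron density → sp2.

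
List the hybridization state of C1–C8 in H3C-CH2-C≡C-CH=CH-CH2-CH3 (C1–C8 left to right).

C1 — 4 σ bonds. Steric number 4, so sp3.
C2 carries 4 σ bonds, giving a steric number of 4, so it is sp3.
C3: 2 σ bonds, plus two π bonds; 2 regions of electron density → sp.
C4 — 2 σ bonds, plus two π bonds. Steric number 2, so sp.
C5: 3 σ bonds, plus one π bond; 3 regions of electron density → sp2.
C6: 3 σ bonds, plus one π bond — 3 electron domains, sp2.
C7: 4 σ bonds; 4 regions of electron density → sp3.
C8 — 4 σ bonds. Steric number 4, so sp3.

C1 sp3, C2 sp3, C3 sp, C4 sp, C5 sp2, C6 sp2, C7 sp3, C8 sp3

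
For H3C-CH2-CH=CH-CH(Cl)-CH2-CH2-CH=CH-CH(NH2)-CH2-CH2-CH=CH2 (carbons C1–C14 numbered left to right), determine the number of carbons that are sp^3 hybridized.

C1: sp3 ✓
C2: sp3 ✓
C3: sp2
C4: sp2
C5: sp3 ✓
C6: sp3 ✓
C7: sp3 ✓
C8: sp2
C9: sp2
C10: sp3 ✓
C11: sp3 ✓
C12: sp3 ✓
C13: sp2
C14: sp2
C1, C2, C5, C6, C7, C10, C11, C12 → 8 sp3 carbons.

8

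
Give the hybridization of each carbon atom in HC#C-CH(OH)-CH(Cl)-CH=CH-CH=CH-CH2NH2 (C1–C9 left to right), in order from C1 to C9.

C1 — 2 σ bonds, plus two π bonds. Steric number 2, so sp.
C2 is sp: 2 σ bonds, plus two π bonds, 2 electron-density regions.
C3 is sp3: 4 σ bonds, 4 electron-density regions.
C4 carries 4 σ bonds, giving a steric number of 4, so it is sp3.
C5: 3 σ bonds, plus one π bond; 3 regions of electron density → sp2.
C6 has 3 σ bonds, plus one π bond: steric number 3 → sp2.
C7 is sp2: 3 σ bonds, plus one π bond, 3 electron-density regions.
C8 carries 3 σ bonds, plus one π bond, giving a steric number of 3, so it is sp2.
C9 (4 σ bonds) has steric number 4: sp3.

C1 sp, C2 sp, C3 sp3, C4 sp3, C5 sp2, C6 sp2, C7 sp2, C8 sp2, C9 sp3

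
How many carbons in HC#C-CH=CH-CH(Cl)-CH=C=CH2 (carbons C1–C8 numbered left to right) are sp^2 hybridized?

4

C1: sp
C2: sp
C3: sp2 ✓
C4: sp2 ✓
C5: sp3
C6: sp2 ✓
C7: sp
C8: sp2 ✓
C3, C4, C6, C8 → 4 sp2 carbons.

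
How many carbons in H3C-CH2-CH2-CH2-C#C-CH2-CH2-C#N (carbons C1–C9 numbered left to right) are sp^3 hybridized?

6

C1: sp3 ✓
C2: sp3 ✓
C3: sp3 ✓
C4: sp3 ✓
C5: sp
C6: sp
C7: sp3 ✓
C8: sp3 ✓
C9: sp
C1, C2, C3, C4, C7, C8 → 6 sp3 carbons.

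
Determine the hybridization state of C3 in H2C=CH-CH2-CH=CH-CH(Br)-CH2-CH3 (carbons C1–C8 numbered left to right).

C3: 4 σ bonds; 4 regions of electron density → sp3.

sp3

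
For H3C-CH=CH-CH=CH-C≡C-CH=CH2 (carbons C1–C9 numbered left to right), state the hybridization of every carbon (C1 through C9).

C1 sp3, C2 sp2, C3 sp2, C4 sp2, C5 sp2, C6 sp, C7 sp, C8 sp2, C9 sp2

C1: 4 σ bonds — 4 electron domains, sp3.
C2 is sp2: 3 σ bonds, plus one π bond, 3 electron-density regions.
C3 — 3 σ bonds, plus one π bond. Steric number 3, so sp2.
C4 (3 σ bonds, plus one π bond) has steric number 3: sp2.
C5: 3 σ bonds, plus one π bond — 3 electron domains, sp2.
C6 (2 σ bonds, plus two π bonds) has steric number 2: sp.
C7 is sp: 2 σ bonds, plus two π bonds, 2 electron-density regions.
C8 — 3 σ bonds, plus one π bond. Steric number 3, so sp2.
C9 (3 σ bonds, plus one π bond) has steric number 3: sp2.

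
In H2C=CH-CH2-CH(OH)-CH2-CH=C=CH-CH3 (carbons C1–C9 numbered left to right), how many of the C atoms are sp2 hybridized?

C1: sp2 ✓
C2: sp2 ✓
C3: sp3
C4: sp3
C5: sp3
C6: sp2 ✓
C7: sp
C8: sp2 ✓
C9: sp3
C1, C2, C6, C8 → 4 sp2 carbons.

4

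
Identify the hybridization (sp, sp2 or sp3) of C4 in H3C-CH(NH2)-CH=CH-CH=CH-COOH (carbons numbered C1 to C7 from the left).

C4 carries 3 σ bonds, plus one π bond, giving a steric number of 3, so it is sp2.

sp²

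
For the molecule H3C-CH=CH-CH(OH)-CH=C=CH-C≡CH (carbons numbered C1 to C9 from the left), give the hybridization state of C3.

sp^2

C3 has 3 σ bonds, plus one π bond: steric number 3 → sp2.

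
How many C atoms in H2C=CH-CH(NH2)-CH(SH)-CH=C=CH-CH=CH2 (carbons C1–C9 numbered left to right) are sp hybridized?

C1: sp2
C2: sp2
C3: sp3
C4: sp3
C5: sp2
C6: sp ✓
C7: sp2
C8: sp2
C9: sp2
C6 → 1 sp carbon.

1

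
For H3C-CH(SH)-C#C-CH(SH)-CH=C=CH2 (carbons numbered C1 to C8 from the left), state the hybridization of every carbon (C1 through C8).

C1 sp3, C2 sp3, C3 sp, C4 sp, C5 sp3, C6 sp2, C7 sp, C8 sp2

C1 is sp3: 4 σ bonds, 4 electron-density regions.
C2: 4 σ bonds; 4 regions of electron density → sp3.
C3: 2 σ bonds, plus two π bonds — 2 electron domains, sp.
C4 has 2 σ bonds, plus two π bonds: steric number 2 → sp.
C5 (4 σ bonds) has steric number 4: sp3.
C6 is sp2: 3 σ bonds, plus one π bond, 3 electron-density regions.
C7 — 2 σ bonds, plus two π bonds. Steric number 2, so sp.
C8 has 3 σ bonds, plus one π bond: steric number 3 → sp2.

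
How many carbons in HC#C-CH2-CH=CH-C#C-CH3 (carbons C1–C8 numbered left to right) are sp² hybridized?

2

C1: sp
C2: sp
C3: sp3
C4: sp2 ✓
C5: sp2 ✓
C6: sp
C7: sp
C8: sp3
C4, C5 → 2 sp2 carbons.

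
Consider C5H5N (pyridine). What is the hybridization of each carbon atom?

Each carbon atom: 3 σ bonds, plus one π bond; 3 regions of electron density → sp2.

sp2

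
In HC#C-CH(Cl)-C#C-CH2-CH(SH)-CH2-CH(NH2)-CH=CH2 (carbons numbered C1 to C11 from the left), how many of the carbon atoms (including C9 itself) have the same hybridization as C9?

5

C9 is sp3 (only σ bonds).
C1: sp
C2: sp
C3: sp3 ✓
C4: sp
C5: sp
C6: sp3 ✓
C7: sp3 ✓
C8: sp3 ✓
C9: sp3 ✓
C10: sp2
C11: sp2
5 carbons are sp3.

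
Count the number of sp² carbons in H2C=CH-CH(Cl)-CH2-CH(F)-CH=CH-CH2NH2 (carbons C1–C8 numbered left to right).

4

C1: sp2 ✓
C2: sp2 ✓
C3: sp3
C4: sp3
C5: sp3
C6: sp2 ✓
C7: sp2 ✓
C8: sp3
C1, C2, C6, C7 → 4 sp2 carbons.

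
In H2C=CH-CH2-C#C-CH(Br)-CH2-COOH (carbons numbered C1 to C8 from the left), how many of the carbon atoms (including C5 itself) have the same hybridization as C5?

C5 is sp (two π bonds).
C1: sp2
C2: sp2
C3: sp3
C4: sp ✓
C5: sp ✓
C6: sp3
C7: sp3
C8: sp2
2 carbons are sp.

2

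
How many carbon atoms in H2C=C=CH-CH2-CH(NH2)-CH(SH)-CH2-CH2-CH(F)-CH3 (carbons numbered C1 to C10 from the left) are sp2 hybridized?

C1: sp2 ✓
C2: sp
C3: sp2 ✓
C4: sp3
C5: sp3
C6: sp3
C7: sp3
C8: sp3
C9: sp3
C10: sp3
C1, C3 → 2 sp2 carbons.

2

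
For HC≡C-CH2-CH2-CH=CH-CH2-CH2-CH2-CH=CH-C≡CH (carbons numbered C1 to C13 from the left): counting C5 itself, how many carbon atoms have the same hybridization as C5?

4

C5 is sp2 (one π bond).
C1: sp
C2: sp
C3: sp3
C4: sp3
C5: sp2 ✓
C6: sp2 ✓
C7: sp3
C8: sp3
C9: sp3
C10: sp2 ✓
C11: sp2 ✓
C12: sp
C13: sp
4 carbons are sp2.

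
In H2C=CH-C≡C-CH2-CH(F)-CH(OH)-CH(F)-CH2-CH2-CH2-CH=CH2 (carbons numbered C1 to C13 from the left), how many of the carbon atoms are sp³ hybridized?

7

C1: sp2
C2: sp2
C3: sp
C4: sp
C5: sp3 ✓
C6: sp3 ✓
C7: sp3 ✓
C8: sp3 ✓
C9: sp3 ✓
C10: sp3 ✓
C11: sp3 ✓
C12: sp2
C13: sp2
C5, C6, C7, C8, C9, C10, C11 → 7 sp3 carbons.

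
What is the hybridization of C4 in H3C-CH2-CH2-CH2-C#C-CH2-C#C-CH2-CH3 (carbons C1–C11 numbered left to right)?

C4 carries 4 σ bonds, giving a steric number of 4, so it is sp3.

sp³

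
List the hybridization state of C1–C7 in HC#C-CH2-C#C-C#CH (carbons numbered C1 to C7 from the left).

C1 (2 σ bonds, plus two π bonds) has steric number 2: sp.
C2 — 2 σ bonds, plus two π bonds. Steric number 2, so sp.
C3 — 4 σ bonds. Steric number 4, so sp3.
C4 carries 2 σ bonds, plus two π bonds, giving a steric number of 2, so it is sp.
C5 — 2 σ bonds, plus two π bonds. Steric number 2, so sp.
C6 has 2 σ bonds, plus two π bonds: steric number 2 → sp.
C7 is sp: 2 σ bonds, plus two π bonds, 2 electron-density regions.

C1 sp, C2 sp, C3 sp3, C4 sp, C5 sp, C6 sp, C7 sp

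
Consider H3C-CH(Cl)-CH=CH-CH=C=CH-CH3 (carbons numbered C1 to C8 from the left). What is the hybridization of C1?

sp³

C1: 4 σ bonds — 4 electron domains, sp3.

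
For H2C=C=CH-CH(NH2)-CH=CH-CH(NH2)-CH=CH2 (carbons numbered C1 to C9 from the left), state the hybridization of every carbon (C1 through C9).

C1 sp2, C2 sp, C3 sp2, C4 sp3, C5 sp2, C6 sp2, C7 sp3, C8 sp2, C9 sp2

C1: 3 σ bonds, plus one π bond — 3 electron domains, sp2.
C2 has 2 σ bonds, plus two π bonds: steric number 2 → sp.
C3 has 3 σ bonds, plus one π bond: steric number 3 → sp2.
C4 is sp3: 4 σ bonds, 4 electron-density regions.
C5 has 3 σ bonds, plus one π bond: steric number 3 → sp2.
C6 has 3 σ bonds, plus one π bond: steric number 3 → sp2.
C7: 4 σ bonds — 4 electron domains, sp3.
C8 — 3 σ bonds, plus one π bond. Steric number 3, so sp2.
C9 — 3 σ bonds, plus one π bond. Steric number 3, so sp2.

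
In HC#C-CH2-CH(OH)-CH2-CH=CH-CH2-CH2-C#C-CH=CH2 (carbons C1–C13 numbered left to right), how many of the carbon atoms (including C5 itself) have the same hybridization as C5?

C5 is sp3 (only σ bonds).
C1: sp
C2: sp
C3: sp3 ✓
C4: sp3 ✓
C5: sp3 ✓
C6: sp2
C7: sp2
C8: sp3 ✓
C9: sp3 ✓
C10: sp
C11: sp
C12: sp2
C13: sp2
5 carbons are sp3.

5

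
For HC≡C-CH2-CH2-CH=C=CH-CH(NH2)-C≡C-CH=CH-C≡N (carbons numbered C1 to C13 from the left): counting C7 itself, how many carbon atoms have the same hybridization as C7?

4

C7 is sp2 (one π bond).
C1: sp
C2: sp
C3: sp3
C4: sp3
C5: sp2 ✓
C6: sp
C7: sp2 ✓
C8: sp3
C9: sp
C10: sp
C11: sp2 ✓
C12: sp2 ✓
C13: sp
4 carbons are sp2.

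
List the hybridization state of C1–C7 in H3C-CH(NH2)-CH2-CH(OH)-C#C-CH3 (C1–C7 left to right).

C1 (4 σ bonds) has steric number 4: sp3.
C2: 4 σ bonds — 4 electron domains, sp3.
C3: 4 σ bonds — 4 electron domains, sp3.
C4 carries 4 σ bonds, giving a steric number of 4, so it is sp3.
C5 — 2 σ bonds, plus two π bonds. Steric number 2, so sp.
C6 is sp: 2 σ bonds, plus two π bonds, 2 electron-density regions.
C7 carries 4 σ bonds, giving a steric number of 4, so it is sp3.

C1 sp3, C2 sp3, C3 sp3, C4 sp3, C5 sp, C6 sp, C7 sp3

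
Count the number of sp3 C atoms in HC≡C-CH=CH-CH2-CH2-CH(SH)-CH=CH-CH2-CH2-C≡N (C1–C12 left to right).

5

C1: sp
C2: sp
C3: sp2
C4: sp2
C5: sp3 ✓
C6: sp3 ✓
C7: sp3 ✓
C8: sp2
C9: sp2
C10: sp3 ✓
C11: sp3 ✓
C12: sp
C5, C6, C7, C10, C11 → 5 sp3 carbons.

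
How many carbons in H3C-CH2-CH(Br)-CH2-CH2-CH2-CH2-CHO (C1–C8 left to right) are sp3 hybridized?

C1: sp3 ✓
C2: sp3 ✓
C3: sp3 ✓
C4: sp3 ✓
C5: sp3 ✓
C6: sp3 ✓
C7: sp3 ✓
C8: sp2
C1, C2, C3, C4, C5, C6, C7 → 7 sp3 carbons.

7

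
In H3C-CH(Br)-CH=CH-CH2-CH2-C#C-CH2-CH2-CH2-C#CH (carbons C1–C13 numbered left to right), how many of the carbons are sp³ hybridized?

C1: sp3 ✓
C2: sp3 ✓
C3: sp2
C4: sp2
C5: sp3 ✓
C6: sp3 ✓
C7: sp
C8: sp
C9: sp3 ✓
C10: sp3 ✓
C11: sp3 ✓
C12: sp
C13: sp
C1, C2, C5, C6, C9, C10, C11 → 7 sp3 carbons.

7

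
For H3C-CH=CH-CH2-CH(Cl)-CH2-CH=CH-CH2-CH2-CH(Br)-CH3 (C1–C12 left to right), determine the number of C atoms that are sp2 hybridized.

4

C1: sp3
C2: sp2 ✓
C3: sp2 ✓
C4: sp3
C5: sp3
C6: sp3
C7: sp2 ✓
C8: sp2 ✓
C9: sp3
C10: sp3
C11: sp3
C12: sp3
C2, C3, C7, C8 → 4 sp2 carbons.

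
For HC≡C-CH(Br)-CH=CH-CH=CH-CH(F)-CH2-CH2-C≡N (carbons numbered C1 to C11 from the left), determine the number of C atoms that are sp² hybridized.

4

C1: sp
C2: sp
C3: sp3
C4: sp2 ✓
C5: sp2 ✓
C6: sp2 ✓
C7: sp2 ✓
C8: sp3
C9: sp3
C10: sp3
C11: sp
C4, C5, C6, C7 → 4 sp2 carbons.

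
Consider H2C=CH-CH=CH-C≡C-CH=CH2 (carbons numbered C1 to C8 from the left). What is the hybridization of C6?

sp

C6 — 2 σ bonds, plus two π bonds. Steric number 2, so sp.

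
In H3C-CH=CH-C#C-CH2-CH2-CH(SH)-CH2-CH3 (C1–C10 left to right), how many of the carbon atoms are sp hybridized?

C1: sp3
C2: sp2
C3: sp2
C4: sp ✓
C5: sp ✓
C6: sp3
C7: sp3
C8: sp3
C9: sp3
C10: sp3
C4, C5 → 2 sp carbons.

2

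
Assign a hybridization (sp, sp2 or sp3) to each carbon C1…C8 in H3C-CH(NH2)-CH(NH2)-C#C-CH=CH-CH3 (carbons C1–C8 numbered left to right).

C1 sp3, C2 sp3, C3 sp3, C4 sp, C5 sp, C6 sp2, C7 sp2, C8 sp3

C1: 4 σ bonds; 4 regions of electron density → sp3.
C2 is sp3: 4 σ bonds, 4 electron-density regions.
C3 is sp3: 4 σ bonds, 4 electron-density regions.
C4: 2 σ bonds, plus two π bonds; 2 regions of electron density → sp.
C5 carries 2 σ bonds, plus two π bonds, giving a steric number of 2, so it is sp.
C6 carries 3 σ bonds, plus one π bond, giving a steric number of 3, so it is sp2.
C7 (3 σ bonds, plus one π bond) has steric number 3: sp2.
C8 has 4 σ bonds: steric number 4 → sp3.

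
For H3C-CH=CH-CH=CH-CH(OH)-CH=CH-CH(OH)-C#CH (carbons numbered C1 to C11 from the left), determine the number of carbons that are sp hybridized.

2

C1: sp3
C2: sp2
C3: sp2
C4: sp2
C5: sp2
C6: sp3
C7: sp2
C8: sp2
C9: sp3
C10: sp ✓
C11: sp ✓
C10, C11 → 2 sp carbons.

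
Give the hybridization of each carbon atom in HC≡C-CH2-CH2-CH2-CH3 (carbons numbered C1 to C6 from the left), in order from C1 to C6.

C1 has 2 σ bonds, plus two π bonds: steric number 2 → sp.
C2 — 2 σ bonds, plus two π bonds. Steric number 2, so sp.
C3 is sp3: 4 σ bonds, 4 electron-density regions.
C4 (4 σ bonds) has steric number 4: sp3.
C5: 4 σ bonds — 4 electron domains, sp3.
C6 carries 4 σ bonds, giving a steric number of 4, so it is sp3.

C1 sp, C2 sp, C3 sp3, C4 sp3, C5 sp3, C6 sp3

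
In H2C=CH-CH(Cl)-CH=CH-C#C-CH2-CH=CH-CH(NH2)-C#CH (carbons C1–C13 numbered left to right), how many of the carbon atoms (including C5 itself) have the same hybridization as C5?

6

C5 is sp2 (one π bond).
C1: sp2 ✓
C2: sp2 ✓
C3: sp3
C4: sp2 ✓
C5: sp2 ✓
C6: sp
C7: sp
C8: sp3
C9: sp2 ✓
C10: sp2 ✓
C11: sp3
C12: sp
C13: sp
6 carbons are sp2.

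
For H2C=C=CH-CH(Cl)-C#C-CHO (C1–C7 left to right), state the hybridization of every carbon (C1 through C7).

C1 (3 σ bonds, plus one π bond) has steric number 3: sp2.
C2 has 2 σ bonds, plus two π bonds: steric number 2 → sp.
C3: 3 σ bonds, plus one π bond; 3 regions of electron density → sp2.
C4 — 4 σ bonds. Steric number 4, so sp3.
C5 (2 σ bonds, plus two π bonds) has steric number 2: sp.
C6 has 2 σ bonds, plus two π bonds: steric number 2 → sp.
C7 has 3 σ bonds, plus one π bond: steric number 3 → sp2.

C1 sp2, C2 sp, C3 sp2, C4 sp3, C5 sp, C6 sp, C7 sp2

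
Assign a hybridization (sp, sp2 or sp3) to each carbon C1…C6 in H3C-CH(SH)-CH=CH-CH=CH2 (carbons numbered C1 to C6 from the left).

C1 sp3, C2 sp3, C3 sp2, C4 sp2, C5 sp2, C6 sp2

C1 carries 4 σ bonds, giving a steric number of 4, so it is sp3.
C2 is sp3: 4 σ bonds, 4 electron-density regions.
C3: 3 σ bonds, plus one π bond — 3 electron domains, sp2.
C4 (3 σ bonds, plus one π bond) has steric number 3: sp2.
C5: 3 σ bonds, plus one π bond — 3 electron domains, sp2.
C6: 3 σ bonds, plus one π bond — 3 electron domains, sp2.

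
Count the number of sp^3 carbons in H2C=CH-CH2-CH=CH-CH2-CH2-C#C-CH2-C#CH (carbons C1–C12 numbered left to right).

C1: sp2
C2: sp2
C3: sp3 ✓
C4: sp2
C5: sp2
C6: sp3 ✓
C7: sp3 ✓
C8: sp
C9: sp
C10: sp3 ✓
C11: sp
C12: sp
C3, C6, C7, C10 → 4 sp3 carbons.

4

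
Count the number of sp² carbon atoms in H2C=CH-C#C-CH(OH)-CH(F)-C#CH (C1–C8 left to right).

2

C1: sp2 ✓
C2: sp2 ✓
C3: sp
C4: sp
C5: sp3
C6: sp3
C7: sp
C8: sp
C1, C2 → 2 sp2 carbons.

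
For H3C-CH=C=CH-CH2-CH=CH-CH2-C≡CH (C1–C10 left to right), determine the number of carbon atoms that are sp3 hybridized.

3

C1: sp3 ✓
C2: sp2
C3: sp
C4: sp2
C5: sp3 ✓
C6: sp2
C7: sp2
C8: sp3 ✓
C9: sp
C10: sp
C1, C5, C8 → 3 sp3 carbons.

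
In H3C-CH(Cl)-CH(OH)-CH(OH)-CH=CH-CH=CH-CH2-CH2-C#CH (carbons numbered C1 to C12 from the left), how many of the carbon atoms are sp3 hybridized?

C1: sp3 ✓
C2: sp3 ✓
C3: sp3 ✓
C4: sp3 ✓
C5: sp2
C6: sp2
C7: sp2
C8: sp2
C9: sp3 ✓
C10: sp3 ✓
C11: sp
C12: sp
C1, C2, C3, C4, C9, C10 → 6 sp3 carbons.

6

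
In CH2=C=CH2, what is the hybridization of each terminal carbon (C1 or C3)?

Each terminal carbon (C1 or C3) is sp2: 3 σ bonds, plus one π bond, 3 electron-density regions.

sp2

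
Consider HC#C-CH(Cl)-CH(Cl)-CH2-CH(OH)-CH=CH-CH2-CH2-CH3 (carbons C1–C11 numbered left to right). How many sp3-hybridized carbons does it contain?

7

C1: sp
C2: sp
C3: sp3 ✓
C4: sp3 ✓
C5: sp3 ✓
C6: sp3 ✓
C7: sp2
C8: sp2
C9: sp3 ✓
C10: sp3 ✓
C11: sp3 ✓
C3, C4, C5, C6, C9, C10, C11 → 7 sp3 carbons.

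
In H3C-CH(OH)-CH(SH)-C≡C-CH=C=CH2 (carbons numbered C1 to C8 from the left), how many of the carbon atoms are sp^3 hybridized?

3

C1: sp3 ✓
C2: sp3 ✓
C3: sp3 ✓
C4: sp
C5: sp
C6: sp2
C7: sp
C8: sp2
C1, C2, C3 → 3 sp3 carbons.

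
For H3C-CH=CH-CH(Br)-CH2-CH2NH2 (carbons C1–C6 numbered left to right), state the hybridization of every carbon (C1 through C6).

C1 is sp3: 4 σ bonds, 4 electron-density regions.
C2: 3 σ bonds, plus one π bond; 3 regions of electron density → sp2.
C3 (3 σ bonds, plus one π bond) has steric number 3: sp2.
C4: 4 σ bonds — 4 electron domains, sp3.
C5 (4 σ bonds) has steric number 4: sp3.
C6 carries 4 σ bonds, giving a steric number of 4, so it is sp3.

C1 sp3, C2 sp2, C3 sp2, C4 sp3, C5 sp3, C6 sp3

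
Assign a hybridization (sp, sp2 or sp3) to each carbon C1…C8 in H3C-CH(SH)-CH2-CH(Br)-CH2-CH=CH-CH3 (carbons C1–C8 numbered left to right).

C1 sp3, C2 sp3, C3 sp3, C4 sp3, C5 sp3, C6 sp2, C7 sp2, C8 sp3

C1 (4 σ bonds) has steric number 4: sp3.
C2 (4 σ bonds) has steric number 4: sp3.
C3 has 4 σ bonds: steric number 4 → sp3.
C4 carries 4 σ bonds, giving a steric number of 4, so it is sp3.
C5 carries 4 σ bonds, giving a steric number of 4, so it is sp3.
C6: 3 σ bonds, plus one π bond — 3 electron domains, sp2.
C7: 3 σ bonds, plus one π bond; 3 regions of electron density → sp2.
C8 has 4 σ bonds: steric number 4 → sp3.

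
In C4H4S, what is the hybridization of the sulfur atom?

Analogous to furan: one S lone pair in the aromatic π system, S is sp2.

sp2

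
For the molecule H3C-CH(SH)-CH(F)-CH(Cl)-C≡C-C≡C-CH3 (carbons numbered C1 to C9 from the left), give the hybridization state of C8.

C8 (2 σ bonds, plus two π bonds) has steric number 2: sp.

sp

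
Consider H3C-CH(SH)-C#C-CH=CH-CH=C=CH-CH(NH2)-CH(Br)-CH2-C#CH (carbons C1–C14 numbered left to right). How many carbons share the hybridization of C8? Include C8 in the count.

C8 is sp (two π bonds).
C1: sp3
C2: sp3
C3: sp ✓
C4: sp ✓
C5: sp2
C6: sp2
C7: sp2
C8: sp ✓
C9: sp2
C10: sp3
C11: sp3
C12: sp3
C13: sp ✓
C14: sp ✓
5 carbons are sp.

5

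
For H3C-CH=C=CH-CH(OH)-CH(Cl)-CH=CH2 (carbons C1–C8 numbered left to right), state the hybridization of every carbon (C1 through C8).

C1 sp3, C2 sp2, C3 sp, C4 sp2, C5 sp3, C6 sp3, C7 sp2, C8 sp2

C1: 4 σ bonds; 4 regions of electron density → sp3.
C2 (3 σ bonds, plus one π bond) has steric number 3: sp2.
C3 has 2 σ bonds, plus two π bonds: steric number 2 → sp.
C4 carries 3 σ bonds, plus one π bond, giving a steric number of 3, so it is sp2.
C5 (4 σ bonds) has steric number 4: sp3.
C6 — 4 σ bonds. Steric number 4, so sp3.
C7: 3 σ bonds, plus one π bond — 3 electron domains, sp2.
C8: 3 σ bonds, plus one π bond; 3 regions of electron density → sp2.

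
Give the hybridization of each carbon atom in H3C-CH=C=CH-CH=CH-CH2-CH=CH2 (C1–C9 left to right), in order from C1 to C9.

C1 — 4 σ bonds. Steric number 4, so sp3.
C2 is sp2: 3 σ bonds, plus one π bond, 3 electron-density regions.
C3: 2 σ bonds, plus two π bonds; 2 regions of electron density → sp.
C4 — 3 σ bonds, plus one π bond. Steric number 3, so sp2.
C5 has 3 σ bonds, plus one π bond: steric number 3 → sp2.
C6 carries 3 σ bonds, plus one π bond, giving a steric number of 3, so it is sp2.
C7 (4 σ bonds) has steric number 4: sp3.
C8: 3 σ bonds, plus one π bond; 3 regions of electron density → sp2.
C9 — 3 σ bonds, plus one π bond. Steric number 3, so sp2.

C1 sp3, C2 sp2, C3 sp, C4 sp2, C5 sp2, C6 sp2, C7 sp3, C8 sp2, C9 sp2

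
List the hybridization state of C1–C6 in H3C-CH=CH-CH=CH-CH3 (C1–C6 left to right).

C1 sp3, C2 sp2, C3 sp2, C4 sp2, C5 sp2, C6 sp3

C1 has 4 σ bonds: steric number 4 → sp3.
C2 — 3 σ bonds, plus one π bond. Steric number 3, so sp2.
C3 — 3 σ bonds, plus one π bond. Steric number 3, so sp2.
C4 has 3 σ bonds, plus one π bond: steric number 3 → sp2.
C5: 3 σ bonds, plus one π bond; 3 regions of electron density → sp2.
C6 — 4 σ bonds. Steric number 4, so sp3.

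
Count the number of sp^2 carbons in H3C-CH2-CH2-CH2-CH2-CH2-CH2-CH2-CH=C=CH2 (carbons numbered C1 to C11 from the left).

C1: sp3
C2: sp3
C3: sp3
C4: sp3
C5: sp3
C6: sp3
C7: sp3
C8: sp3
C9: sp2 ✓
C10: sp
C11: sp2 ✓
C9, C11 → 2 sp2 carbons.

2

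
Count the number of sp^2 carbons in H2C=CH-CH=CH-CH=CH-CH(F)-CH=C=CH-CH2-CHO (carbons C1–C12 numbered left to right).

9

C1: sp2 ✓
C2: sp2 ✓
C3: sp2 ✓
C4: sp2 ✓
C5: sp2 ✓
C6: sp2 ✓
C7: sp3
C8: sp2 ✓
C9: sp
C10: sp2 ✓
C11: sp3
C12: sp2 ✓
C1, C2, C3, C4, C5, C6, C8, C10, C12 → 9 sp2 carbons.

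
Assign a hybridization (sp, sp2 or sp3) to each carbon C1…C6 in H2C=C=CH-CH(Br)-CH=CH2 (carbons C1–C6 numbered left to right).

C1: 3 σ bonds, plus one π bond — 3 electron domains, sp2.
C2 carries 2 σ bonds, plus two π bonds, giving a steric number of 2, so it is sp.
C3 (3 σ bonds, plus one π bond) has steric number 3: sp2.
C4 is sp3: 4 σ bonds, 4 electron-density regions.
C5 is sp2: 3 σ bonds, plus one π bond, 3 electron-density regions.
C6: 3 σ bonds, plus one π bond; 3 regions of electron density → sp2.

C1 sp2, C2 sp, C3 sp2, C4 sp3, C5 sp2, C6 sp2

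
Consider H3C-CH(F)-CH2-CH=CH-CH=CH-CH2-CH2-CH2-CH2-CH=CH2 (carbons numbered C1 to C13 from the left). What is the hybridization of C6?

sp^2

C6 (3 σ bonds, plus one π bond) has steric number 3: sp2.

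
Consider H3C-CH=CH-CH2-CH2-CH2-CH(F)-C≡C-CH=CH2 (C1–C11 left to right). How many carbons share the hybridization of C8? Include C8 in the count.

C8 is sp (two π bonds).
C1: sp3
C2: sp2
C3: sp2
C4: sp3
C5: sp3
C6: sp3
C7: sp3
C8: sp ✓
C9: sp ✓
C10: sp2
C11: sp2
2 carbons are sp.

2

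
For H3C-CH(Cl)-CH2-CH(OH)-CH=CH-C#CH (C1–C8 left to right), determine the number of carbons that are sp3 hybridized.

4

C1: sp3 ✓
C2: sp3 ✓
C3: sp3 ✓
C4: sp3 ✓
C5: sp2
C6: sp2
C7: sp
C8: sp
C1, C2, C3, C4 → 4 sp3 carbons.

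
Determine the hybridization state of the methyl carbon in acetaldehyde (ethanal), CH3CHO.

sp³

The methyl carbon has 4 σ bonds: steric number 4 → sp3.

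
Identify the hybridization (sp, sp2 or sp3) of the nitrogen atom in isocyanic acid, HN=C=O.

sp²

The nitrogen atom: 2 σ bonds and 1 lone pair, plus one π bond — 3 electron domains, sp2.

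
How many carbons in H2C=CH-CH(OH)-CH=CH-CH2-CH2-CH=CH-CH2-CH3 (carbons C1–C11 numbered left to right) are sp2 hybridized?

6

C1: sp2 ✓
C2: sp2 ✓
C3: sp3
C4: sp2 ✓
C5: sp2 ✓
C6: sp3
C7: sp3
C8: sp2 ✓
C9: sp2 ✓
C10: sp3
C11: sp3
C1, C2, C4, C5, C8, C9 → 6 sp2 carbons.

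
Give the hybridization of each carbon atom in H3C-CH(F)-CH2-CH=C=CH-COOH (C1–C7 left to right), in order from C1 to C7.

C1: 4 σ bonds — 4 electron domains, sp3.
C2 has 4 σ bonds: steric number 4 → sp3.
C3 (4 σ bonds) has steric number 4: sp3.
C4: 3 σ bonds, plus one π bond; 3 regions of electron density → sp2.
C5 carries 2 σ bonds, plus two π bonds, giving a steric number of 2, so it is sp.
C6 has 3 σ bonds, plus one π bond: steric number 3 → sp2.
C7 carries 3 σ bonds, plus one π bond, giving a steric number of 3, so it is sp2.

C1 sp3, C2 sp3, C3 sp3, C4 sp2, C5 sp, C6 sp2, C7 sp2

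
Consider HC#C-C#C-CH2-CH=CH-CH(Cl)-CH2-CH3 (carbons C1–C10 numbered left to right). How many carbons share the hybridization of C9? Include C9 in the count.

C9 is sp3 (only σ bonds).
C1: sp
C2: sp
C3: sp
C4: sp
C5: sp3 ✓
C6: sp2
C7: sp2
C8: sp3 ✓
C9: sp3 ✓
C10: sp3 ✓
4 carbons are sp3.

4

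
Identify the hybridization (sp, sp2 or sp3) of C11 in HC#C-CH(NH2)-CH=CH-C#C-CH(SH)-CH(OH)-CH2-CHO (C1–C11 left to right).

C11 is sp2: 3 σ bonds, plus one π bond, 3 electron-density regions.

sp2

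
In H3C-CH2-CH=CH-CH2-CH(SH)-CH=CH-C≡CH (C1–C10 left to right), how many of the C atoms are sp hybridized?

C1: sp3
C2: sp3
C3: sp2
C4: sp2
C5: sp3
C6: sp3
C7: sp2
C8: sp2
C9: sp ✓
C10: sp ✓
C9, C10 → 2 sp carbons.

2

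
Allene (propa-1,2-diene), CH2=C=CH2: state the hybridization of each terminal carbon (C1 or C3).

sp2

Each terminal carbon (C1 or C3): 3 σ bonds, plus one π bond; 3 regions of electron density → sp2.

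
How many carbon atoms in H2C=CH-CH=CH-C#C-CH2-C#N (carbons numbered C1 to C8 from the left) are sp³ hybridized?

1

C1: sp2
C2: sp2
C3: sp2
C4: sp2
C5: sp
C6: sp
C7: sp3 ✓
C8: sp
C7 → 1 sp3 carbon.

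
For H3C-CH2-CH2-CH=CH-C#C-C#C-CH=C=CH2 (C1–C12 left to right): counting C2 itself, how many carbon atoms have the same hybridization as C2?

C2 is sp3 (only σ bonds).
C1: sp3 ✓
C2: sp3 ✓
C3: sp3 ✓
C4: sp2
C5: sp2
C6: sp
C7: sp
C8: sp
C9: sp
C10: sp2
C11: sp
C12: sp2
3 carbons are sp3.

3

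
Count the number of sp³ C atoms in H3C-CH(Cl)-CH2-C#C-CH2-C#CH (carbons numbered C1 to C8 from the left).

C1: sp3 ✓
C2: sp3 ✓
C3: sp3 ✓
C4: sp
C5: sp
C6: sp3 ✓
C7: sp
C8: sp
C1, C2, C3, C6 → 4 sp3 carbons.

4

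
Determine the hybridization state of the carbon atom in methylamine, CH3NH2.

The carbon atom (4 σ bonds) has steric number 4: sp3.

sp3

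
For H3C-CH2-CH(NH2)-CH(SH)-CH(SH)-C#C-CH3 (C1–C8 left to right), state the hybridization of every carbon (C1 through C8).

C1 sp3, C2 sp3, C3 sp3, C4 sp3, C5 sp3, C6 sp, C7 sp, C8 sp3

C1 (4 σ bonds) has steric number 4: sp3.
C2 — 4 σ bonds. Steric number 4, so sp3.
C3 has 4 σ bonds: steric number 4 → sp3.
C4 — 4 σ bonds. Steric number 4, so sp3.
C5 has 4 σ bonds: steric number 4 → sp3.
C6 has 2 σ bonds, plus two π bonds: steric number 2 → sp.
C7: 2 σ bonds, plus two π bonds; 2 regions of electron density → sp.
C8 — 4 σ bonds. Steric number 4, so sp3.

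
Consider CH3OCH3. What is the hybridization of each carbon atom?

Each carbon atom has 4 σ bonds: steric number 4 → sp3.

sp³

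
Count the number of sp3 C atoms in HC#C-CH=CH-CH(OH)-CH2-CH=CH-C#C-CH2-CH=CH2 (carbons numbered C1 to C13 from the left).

C1: sp
C2: sp
C3: sp2
C4: sp2
C5: sp3 ✓
C6: sp3 ✓
C7: sp2
C8: sp2
C9: sp
C10: sp
C11: sp3 ✓
C12: sp2
C13: sp2
C5, C6, C11 → 3 sp3 carbons.

3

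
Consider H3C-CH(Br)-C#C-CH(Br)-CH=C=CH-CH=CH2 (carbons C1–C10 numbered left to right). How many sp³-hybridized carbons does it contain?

C1: sp3 ✓
C2: sp3 ✓
C3: sp
C4: sp
C5: sp3 ✓
C6: sp2
C7: sp
C8: sp2
C9: sp2
C10: sp2
C1, C2, C5 → 3 sp3 carbons.

3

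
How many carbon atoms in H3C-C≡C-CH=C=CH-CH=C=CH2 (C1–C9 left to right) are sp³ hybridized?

C1: sp3 ✓
C2: sp
C3: sp
C4: sp2
C5: sp
C6: sp2
C7: sp2
C8: sp
C9: sp2
C1 → 1 sp3 carbon.

1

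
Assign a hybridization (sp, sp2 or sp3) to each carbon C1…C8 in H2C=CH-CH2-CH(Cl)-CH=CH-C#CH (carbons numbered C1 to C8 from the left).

C1 sp2, C2 sp2, C3 sp3, C4 sp3, C5 sp2, C6 sp2, C7 sp, C8 sp

C1 — 3 σ bonds, plus one π bond. Steric number 3, so sp2.
C2: 3 σ bonds, plus one π bond; 3 regions of electron density → sp2.
C3 — 4 σ bonds. Steric number 4, so sp3.
C4 — 4 σ bonds. Steric number 4, so sp3.
C5 — 3 σ bonds, plus one π bond. Steric number 3, so sp2.
C6 — 3 σ bonds, plus one π bond. Steric number 3, so sp2.
C7 has 2 σ bonds, plus two π bonds: steric number 2 → sp.
C8 has 2 σ bonds, plus two π bonds: steric number 2 → sp.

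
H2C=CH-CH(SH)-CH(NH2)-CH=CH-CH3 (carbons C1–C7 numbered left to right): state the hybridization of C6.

sp^2

C6: 3 σ bonds, plus one π bond; 3 regions of electron density → sp2.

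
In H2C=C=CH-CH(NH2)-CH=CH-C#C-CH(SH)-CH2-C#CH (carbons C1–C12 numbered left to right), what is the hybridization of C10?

sp^3

C10: 4 σ bonds; 4 regions of electron density → sp3.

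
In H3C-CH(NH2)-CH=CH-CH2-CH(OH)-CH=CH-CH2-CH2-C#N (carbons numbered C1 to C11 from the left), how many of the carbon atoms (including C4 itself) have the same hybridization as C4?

4

C4 is sp2 (one π bond).
C1: sp3
C2: sp3
C3: sp2 ✓
C4: sp2 ✓
C5: sp3
C6: sp3
C7: sp2 ✓
C8: sp2 ✓
C9: sp3
C10: sp3
C11: sp
4 carbons are sp2.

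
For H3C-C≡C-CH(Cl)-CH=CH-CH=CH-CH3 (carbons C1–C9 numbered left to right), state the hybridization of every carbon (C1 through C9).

C1: 4 σ bonds — 4 electron domains, sp3.
C2 has 2 σ bonds, plus two π bonds: steric number 2 → sp.
C3 (2 σ bonds, plus two π bonds) has steric number 2: sp.
C4 carries 4 σ bonds, giving a steric number of 4, so it is sp3.
C5 — 3 σ bonds, plus one π bond. Steric number 3, so sp2.
C6 is sp2: 3 σ bonds, plus one π bond, 3 electron-density regions.
C7 — 3 σ bonds, plus one π bond. Steric number 3, so sp2.
C8 — 3 σ bonds, plus one π bond. Steric number 3, so sp2.
C9: 4 σ bonds — 4 electron domains, sp3.

C1 sp3, C2 sp, C3 sp, C4 sp3, C5 sp2, C6 sp2, C7 sp2, C8 sp2, C9 sp3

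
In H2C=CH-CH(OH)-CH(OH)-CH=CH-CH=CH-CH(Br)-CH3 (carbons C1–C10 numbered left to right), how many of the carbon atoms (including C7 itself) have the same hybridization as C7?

C7 is sp2 (one π bond).
C1: sp2 ✓
C2: sp2 ✓
C3: sp3
C4: sp3
C5: sp2 ✓
C6: sp2 ✓
C7: sp2 ✓
C8: sp2 ✓
C9: sp3
C10: sp3
6 carbons are sp2.

6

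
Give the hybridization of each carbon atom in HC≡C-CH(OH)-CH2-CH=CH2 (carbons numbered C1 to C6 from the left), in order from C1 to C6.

C1 sp, C2 sp, C3 sp3, C4 sp3, C5 sp2, C6 sp2

C1 (2 σ bonds, plus two π bonds) has steric number 2: sp.
C2 carries 2 σ bonds, plus two π bonds, giving a steric number of 2, so it is sp.
C3 is sp3: 4 σ bonds, 4 electron-density regions.
C4 is sp3: 4 σ bonds, 4 electron-density regions.
C5 carries 3 σ bonds, plus one π bond, giving a steric number of 3, so it is sp2.
C6 — 3 σ bonds, plus one π bond. Steric number 3, so sp2.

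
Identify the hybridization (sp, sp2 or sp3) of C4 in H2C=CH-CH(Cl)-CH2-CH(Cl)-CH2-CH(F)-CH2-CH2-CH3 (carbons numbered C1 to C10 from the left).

sp³

C4 is sp3: 4 σ bonds, 4 electron-density regions.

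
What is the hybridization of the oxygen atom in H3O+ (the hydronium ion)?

Three σ bonds + one lone pair = steric number 4 → sp3.

sp^3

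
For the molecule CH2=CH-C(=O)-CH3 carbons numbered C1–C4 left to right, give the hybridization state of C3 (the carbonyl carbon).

C3 (the carbonyl carbon): 3 σ bonds, plus one π bond — 3 electron domains, sp2.

sp^2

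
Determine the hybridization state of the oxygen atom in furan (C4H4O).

One O lone pair is in the aromatic π system (p orbital), the other is in an sp2 hybrid in the ring plane; O has two σ bonds + one in-plane lone pair → sp2.

sp2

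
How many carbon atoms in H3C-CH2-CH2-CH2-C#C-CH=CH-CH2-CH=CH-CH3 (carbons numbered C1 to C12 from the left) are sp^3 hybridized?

6

C1: sp3 ✓
C2: sp3 ✓
C3: sp3 ✓
C4: sp3 ✓
C5: sp
C6: sp
C7: sp2
C8: sp2
C9: sp3 ✓
C10: sp2
C11: sp2
C12: sp3 ✓
C1, C2, C3, C4, C9, C12 → 6 sp3 carbons.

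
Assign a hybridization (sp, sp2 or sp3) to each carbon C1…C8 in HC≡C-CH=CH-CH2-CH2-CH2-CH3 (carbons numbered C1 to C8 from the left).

C1: 2 σ bonds, plus two π bonds — 2 electron domains, sp.
C2: 2 σ bonds, plus two π bonds; 2 regions of electron density → sp.
C3 is sp2: 3 σ bonds, plus one π bond, 3 electron-density regions.
C4 is sp2: 3 σ bonds, plus one π bond, 3 electron-density regions.
C5 (4 σ bonds) has steric number 4: sp3.
C6 — 4 σ bonds. Steric number 4, so sp3.
C7: 4 σ bonds — 4 electron domains, sp3.
C8: 4 σ bonds — 4 electron domains, sp3.

C1 sp, C2 sp, C3 sp2, C4 sp2, C5 sp3, C6 sp3, C7 sp3, C8 sp3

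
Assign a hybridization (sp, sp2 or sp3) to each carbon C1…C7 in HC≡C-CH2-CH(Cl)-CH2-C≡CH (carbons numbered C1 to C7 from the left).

C1 carries 2 σ bonds, plus two π bonds, giving a steric number of 2, so it is sp.
C2 (2 σ bonds, plus two π bonds) has steric number 2: sp.
C3 — 4 σ bonds. Steric number 4, so sp3.
C4: 4 σ bonds — 4 electron domains, sp3.
C5 — 4 σ bonds. Steric number 4, so sp3.
C6 has 2 σ bonds, plus two π bonds: steric number 2 → sp.
C7: 2 σ bonds, plus two π bonds; 2 regions of electron density → sp.

C1 sp, C2 sp, C3 sp3, C4 sp3, C5 sp3, C6 sp, C7 sp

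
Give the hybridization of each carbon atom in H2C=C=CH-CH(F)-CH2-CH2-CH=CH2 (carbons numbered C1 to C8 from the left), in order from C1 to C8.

C1 sp2, C2 sp, C3 sp2, C4 sp3, C5 sp3, C6 sp3, C7 sp2, C8 sp2

C1 carries 3 σ bonds, plus one π bond, giving a steric number of 3, so it is sp2.
C2 (2 σ bonds, plus two π bonds) has steric number 2: sp.
C3 is sp2: 3 σ bonds, plus one π bond, 3 electron-density regions.
C4: 4 σ bonds; 4 regions of electron density → sp3.
C5 — 4 σ bonds. Steric number 4, so sp3.
C6 carries 4 σ bonds, giving a steric number of 4, so it is sp3.
C7: 3 σ bonds, plus one π bond; 3 regions of electron density → sp2.
C8 carries 3 σ bonds, plus one π bond, giving a steric number of 3, so it is sp2.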